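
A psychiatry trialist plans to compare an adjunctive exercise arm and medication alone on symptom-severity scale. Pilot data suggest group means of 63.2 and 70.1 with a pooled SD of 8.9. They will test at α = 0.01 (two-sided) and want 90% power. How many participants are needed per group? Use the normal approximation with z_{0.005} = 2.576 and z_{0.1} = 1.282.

Cohen's d = |M₁ − M₂| / SD_pooled = |63.2 − 70.1| / 8.9 = 6.9 / 8.9 = 0.775.
For two independent groups with equal n: n = 2·((z_{α/2} + z_β) / d)².
z_{α/2} + z_β = 2.576 + 1.282 = 3.858.
n = 2 × (3.858 / 0.775)² = 2 × 4.978² = 2 × 24.78 = 49.6.
Round up to the next whole participant.

n = 50 per group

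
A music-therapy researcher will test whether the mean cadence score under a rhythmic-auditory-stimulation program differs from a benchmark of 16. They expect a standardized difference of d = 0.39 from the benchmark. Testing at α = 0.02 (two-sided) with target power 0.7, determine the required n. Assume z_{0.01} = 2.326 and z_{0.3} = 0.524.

For a one-sample test: n = ((z_{α/2} + z_β) / d)².
z_{α/2} + z_β = 2.326 + 0.524 = 2.850.
n = (2.850 / 0.39)² = 7.308² = 53.40.
Round up.

n = 54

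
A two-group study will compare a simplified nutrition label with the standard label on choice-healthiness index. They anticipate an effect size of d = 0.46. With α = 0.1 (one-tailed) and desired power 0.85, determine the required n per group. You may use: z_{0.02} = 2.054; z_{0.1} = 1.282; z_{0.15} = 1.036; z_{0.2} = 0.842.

For two independent groups with equal n: n = 2·((z_{α} + z_β) / d)².
z_{α} + z_β = 1.282 + 1.036 = 2.318.
n = 2 × (2.318 / 0.46)² = 2 × 5.039² = 2 × 25.39 = 50.8.
Round up to the next whole participant.

n = 51 per group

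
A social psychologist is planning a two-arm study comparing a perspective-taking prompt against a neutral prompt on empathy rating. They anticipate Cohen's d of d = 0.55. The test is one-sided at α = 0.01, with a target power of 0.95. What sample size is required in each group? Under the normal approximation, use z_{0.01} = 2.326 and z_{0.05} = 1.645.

n = 105 per group

For two independent groups with equal n: n = 2·((z_{α} + z_β) / d)².
z_{α} + z_β = 2.326 + 1.645 = 3.971.
n = 2 × (3.971 / 0.55)² = 2 × 7.220² = 2 × 52.13 = 104.3.
Round up to the next whole participant.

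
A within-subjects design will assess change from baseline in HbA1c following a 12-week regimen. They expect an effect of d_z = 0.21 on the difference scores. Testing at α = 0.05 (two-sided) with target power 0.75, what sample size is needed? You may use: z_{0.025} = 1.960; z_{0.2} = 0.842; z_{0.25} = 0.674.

For a paired (one-sample on differences) test: n = ((z_{α/2} + z_β) / d)².
z_{α/2} + z_β = 1.960 + 0.674 = 2.634.
n = (2.634 / 0.21)² = 12.543² = 157.32.
Round up.

n = 158 pairs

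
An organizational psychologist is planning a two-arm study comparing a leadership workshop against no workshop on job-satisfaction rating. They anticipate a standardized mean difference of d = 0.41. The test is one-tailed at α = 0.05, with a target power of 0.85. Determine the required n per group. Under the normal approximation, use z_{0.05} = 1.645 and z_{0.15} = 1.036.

For two independent groups with equal n: n = 2·((z_{α} + z_β) / d)².
z_{α} + z_β = 1.645 + 1.036 = 2.681.
n = 2 × (2.681 / 0.41)² = 2 × 6.539² = 2 × 42.76 = 85.5.
Round up to the next whole participant.

n = 86 per group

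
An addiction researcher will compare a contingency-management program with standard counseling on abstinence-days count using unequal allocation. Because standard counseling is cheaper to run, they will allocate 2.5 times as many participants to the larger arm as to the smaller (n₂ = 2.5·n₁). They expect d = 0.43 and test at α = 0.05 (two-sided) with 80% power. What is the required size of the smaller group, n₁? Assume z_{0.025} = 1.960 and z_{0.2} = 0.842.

n₁ = 60

With allocation ratio k = n₂/n₁ = 2.5, Var(x̄₁−x̄₂) = σ²(1/n₁ + 1/(k·n₁)) = σ²·(k+1)/(k·n₁).
So n₁ = (1 + 1/k)·((z_{α/2} + z_β)/d)² = 1.400 × (2.802/0.43)².
n₁ = 1.400 × 42.46 = 59.4.
Round up: n₁ = 60, giving n₂ = 2.5 × 60 = 150.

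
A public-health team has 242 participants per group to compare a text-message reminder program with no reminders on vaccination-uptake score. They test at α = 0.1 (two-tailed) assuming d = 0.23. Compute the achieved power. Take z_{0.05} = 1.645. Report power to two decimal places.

For two equal groups, power = Φ(d·√(n/2) − z_{α/2}).
d·√(n/2) = 0.23 × √(242/2) = 0.23 × 11.000 = 2.530.
z_β = 2.530 − 1.645 = 0.885.
Power = Φ(0.885) = 0.812.

power ≈ 0.81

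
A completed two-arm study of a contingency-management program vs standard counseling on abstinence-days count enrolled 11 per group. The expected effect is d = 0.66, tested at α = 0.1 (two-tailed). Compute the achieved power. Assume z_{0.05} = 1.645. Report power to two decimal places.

For two equal groups, power = Φ(d·√(n/2) − z_{α/2}).
d·√(n/2) = 0.66 × √(11/2) = 0.66 × 2.345 = 1.548.
z_β = 1.548 − 1.645 = -0.097.
Power = Φ(-0.097) = 0.461.

power ≈ 0.46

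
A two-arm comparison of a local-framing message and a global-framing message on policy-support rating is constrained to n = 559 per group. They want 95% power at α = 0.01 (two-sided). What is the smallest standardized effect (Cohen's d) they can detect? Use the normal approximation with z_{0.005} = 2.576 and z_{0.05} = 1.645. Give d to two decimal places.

d_min ≈ 0.25

For two independent groups of n = 559 each: d_min = (z_{α/2} + z_β)·√(2/n).
z-sum = 2.576 + 1.645 = 4.221.
d_min = 4.221 × √(2/559) = 4.221 × 0.0598 = 0.252.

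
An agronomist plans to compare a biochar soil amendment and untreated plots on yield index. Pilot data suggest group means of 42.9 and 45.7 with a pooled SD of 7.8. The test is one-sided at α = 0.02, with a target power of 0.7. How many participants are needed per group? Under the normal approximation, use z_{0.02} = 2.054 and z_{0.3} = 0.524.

n = 104 per group

Cohen's d = |M₁ − M₂| / SD_pooled = |42.9 − 45.7| / 7.8 = 2.8 / 7.8 = 0.359.
For two independent groups with equal n: n = 2·((z_{α} + z_β) / d)².
z_{α} + z_β = 2.054 + 0.524 = 2.578.
n = 2 × (2.578 / 0.359)² = 2 × 7.181² = 2 × 51.57 = 103.1.
Round up to the next whole participant.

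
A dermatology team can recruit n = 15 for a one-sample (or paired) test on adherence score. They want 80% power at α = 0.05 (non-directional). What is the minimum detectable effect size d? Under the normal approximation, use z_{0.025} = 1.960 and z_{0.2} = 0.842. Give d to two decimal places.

For a single sample (or paired design) of n = 15: d_min = (z_{α/2} + z_β)/√n.
z-sum = 1.960 + 0.842 = 2.802.
d_min = 2.802 / √15 = 2.802 / 3.873 = 0.723.

d_min ≈ 0.72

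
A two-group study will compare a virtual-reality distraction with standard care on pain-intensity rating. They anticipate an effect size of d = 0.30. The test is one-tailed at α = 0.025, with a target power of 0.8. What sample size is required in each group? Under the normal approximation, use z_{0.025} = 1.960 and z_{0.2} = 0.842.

n = 175 per group

For two independent groups with equal n: n = 2·((z_{α} + z_β) / d)².
z_{α} + z_β = 1.960 + 0.842 = 2.802.
n = 2 × (2.802 / 0.30)² = 2 × 9.340² = 2 × 87.24 = 174.5.
Round up to the next whole participant.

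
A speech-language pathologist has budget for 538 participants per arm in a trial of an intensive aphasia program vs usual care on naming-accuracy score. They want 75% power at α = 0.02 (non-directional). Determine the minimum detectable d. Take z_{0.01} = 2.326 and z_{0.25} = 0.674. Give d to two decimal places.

For two independent groups of n = 538 each: d_min = (z_{α/2} + z_β)·√(2/n).
z-sum = 2.326 + 0.674 = 3.000.
d_min = 3.000 × √(2/538) = 3.000 × 0.0610 = 0.183.

d_min ≈ 0.18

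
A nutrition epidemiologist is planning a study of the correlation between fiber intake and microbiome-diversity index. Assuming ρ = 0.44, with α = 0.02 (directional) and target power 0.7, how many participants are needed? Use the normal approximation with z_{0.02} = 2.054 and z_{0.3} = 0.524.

n = 33

Fisher's z: C = ½·ln((1+r)/(1−r)) = ½·ln(2.5714) = 0.4722.
n = ((z_{α} + z_β)/C)² + 3.
(2.054 + 0.524) / 0.4722 = 2.578 / 0.4722 = 5.460.
n = 5.460² + 3 = 29.81 + 3 = 32.8.
Round up.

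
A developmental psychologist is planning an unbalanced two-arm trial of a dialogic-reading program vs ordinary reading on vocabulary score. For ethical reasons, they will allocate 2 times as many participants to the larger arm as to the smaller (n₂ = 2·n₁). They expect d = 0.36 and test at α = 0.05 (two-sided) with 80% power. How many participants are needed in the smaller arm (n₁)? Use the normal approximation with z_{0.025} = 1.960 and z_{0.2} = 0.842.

With allocation ratio k = n₂/n₁ = 2, Var(x̄₁−x̄₂) = σ²(1/n₁ + 1/(k·n₁)) = σ²·(k+1)/(k·n₁).
So n₁ = (1 + 1/k)·((z_{α/2} + z_β)/d)² = 1.500 × (2.802/0.36)².
n₁ = 1.500 × 60.58 = 90.9.
Round up: n₁ = 91, giving n₂ = 2 × 91 = 182.

n₁ = 91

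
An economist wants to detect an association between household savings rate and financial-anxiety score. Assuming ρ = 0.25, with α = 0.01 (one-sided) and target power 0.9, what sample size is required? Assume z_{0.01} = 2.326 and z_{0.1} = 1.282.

Fisher's z: C = ½·ln((1+r)/(1−r)) = ½·ln(1.6667) = 0.2554.
n = ((z_{α} + z_β)/C)² + 3.
(2.326 + 1.282) / 0.2554 = 3.608 / 0.2554 = 14.127.
n = 14.127² + 3 = 199.57 + 3 = 202.6.
Round up.

n = 203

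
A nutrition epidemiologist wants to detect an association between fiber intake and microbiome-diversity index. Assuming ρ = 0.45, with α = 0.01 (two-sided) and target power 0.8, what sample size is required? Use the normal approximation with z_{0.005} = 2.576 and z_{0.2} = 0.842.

Fisher's z: C = ½·ln((1+r)/(1−r)) = ½·ln(2.6364) = 0.4847.
n = ((z_{α/2} + z_β)/C)² + 3.
(2.576 + 0.842) / 0.4847 = 3.418 / 0.4847 = 7.052.
n = 7.052² + 3 = 49.73 + 3 = 52.7.
Round up.

n = 53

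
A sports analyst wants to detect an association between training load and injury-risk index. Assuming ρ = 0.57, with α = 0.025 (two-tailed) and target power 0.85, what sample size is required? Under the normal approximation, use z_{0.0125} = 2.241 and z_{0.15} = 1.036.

n = 29

Fisher's z: C = ½·ln((1+r)/(1−r)) = ½·ln(3.6512) = 0.6475.
n = ((z_{α/2} + z_β)/C)² + 3.
(2.241 + 1.036) / 0.6475 = 3.277 / 0.6475 = 5.061.
n = 5.061² + 3 = 25.61 + 3 = 28.6.
Round up.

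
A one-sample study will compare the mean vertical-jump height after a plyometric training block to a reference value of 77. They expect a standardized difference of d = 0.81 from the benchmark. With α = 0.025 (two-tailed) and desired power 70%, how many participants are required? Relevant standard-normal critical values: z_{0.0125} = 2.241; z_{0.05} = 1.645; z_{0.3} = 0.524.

For a one-sample test: n = ((z_{α/2} + z_β) / d)².
z_{α/2} + z_β = 2.241 + 0.524 = 2.765.
n = (2.765 / 0.81)² = 3.414² = 11.65.
Round up.

n = 12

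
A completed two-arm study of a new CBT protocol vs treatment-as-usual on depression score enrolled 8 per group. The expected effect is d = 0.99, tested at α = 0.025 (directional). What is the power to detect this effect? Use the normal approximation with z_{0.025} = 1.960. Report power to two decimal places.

power ≈ 0.51

For two equal groups, power = Φ(d·√(n/2) − z_{α}).
d·√(n/2) = 0.99 × √(8/2) = 0.99 × 2.000 = 1.980.
z_β = 1.980 − 1.960 = 0.020.
Power = Φ(0.020) = 0.508.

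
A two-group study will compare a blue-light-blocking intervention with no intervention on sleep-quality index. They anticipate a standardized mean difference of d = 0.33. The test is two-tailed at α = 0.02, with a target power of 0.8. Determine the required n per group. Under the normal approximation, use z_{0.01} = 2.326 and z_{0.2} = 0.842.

n = 185 per group

For two independent groups with equal n: n = 2·((z_{α/2} + z_β) / d)².
z_{α/2} + z_β = 2.326 + 0.842 = 3.168.
n = 2 × (3.168 / 0.33)² = 2 × 9.600² = 2 × 92.16 = 184.3.
Round up to the next whole participant.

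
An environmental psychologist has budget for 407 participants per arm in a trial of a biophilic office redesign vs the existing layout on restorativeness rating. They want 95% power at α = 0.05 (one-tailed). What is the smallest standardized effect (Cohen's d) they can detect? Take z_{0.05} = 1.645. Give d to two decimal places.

For two independent groups of n = 407 each: d_min = (z_{α} + z_β)·√(2/n).
z-sum = 1.645 + 1.645 = 3.290.
d_min = 3.290 × √(2/407) = 3.290 × 0.0701 = 0.231.

d_min ≈ 0.23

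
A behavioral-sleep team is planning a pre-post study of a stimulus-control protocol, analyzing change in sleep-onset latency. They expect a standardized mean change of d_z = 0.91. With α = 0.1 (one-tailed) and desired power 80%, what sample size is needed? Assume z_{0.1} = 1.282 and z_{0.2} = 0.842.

For a paired (one-sample on differences) test: n = ((z_{α} + z_β) / d)².
z_{α} + z_β = 1.282 + 0.842 = 2.124.
n = (2.124 / 0.91)² = 2.334² = 5.45.
Round up.

n = 6 pairs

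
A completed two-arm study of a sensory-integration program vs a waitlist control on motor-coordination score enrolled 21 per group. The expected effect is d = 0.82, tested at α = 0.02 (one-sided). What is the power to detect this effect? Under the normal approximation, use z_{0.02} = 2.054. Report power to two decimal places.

For two equal groups, power = Φ(d·√(n/2) − z_{α}).
d·√(n/2) = 0.82 × √(21/2) = 0.82 × 3.240 = 2.657.
z_β = 2.657 − 2.054 = 0.603.
Power = Φ(0.603) = 0.727.

power ≈ 0.73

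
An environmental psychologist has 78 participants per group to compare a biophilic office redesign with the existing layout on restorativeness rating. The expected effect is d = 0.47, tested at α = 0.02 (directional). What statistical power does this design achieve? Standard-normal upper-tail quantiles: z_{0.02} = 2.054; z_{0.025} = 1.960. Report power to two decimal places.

For two equal groups, power = Φ(d·√(n/2) − z_{α}).
d·√(n/2) = 0.47 × √(78/2) = 0.47 × 6.245 = 2.935.
z_β = 2.935 − 2.054 = 0.881.
Power = Φ(0.881) = 0.811.

power ≈ 0.81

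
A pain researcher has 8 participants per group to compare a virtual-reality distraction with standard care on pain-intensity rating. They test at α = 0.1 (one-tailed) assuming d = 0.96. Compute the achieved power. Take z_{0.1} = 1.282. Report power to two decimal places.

power ≈ 0.74

For two equal groups, power = Φ(d·√(n/2) − z_{α}).
d·√(n/2) = 0.96 × √(8/2) = 0.96 × 2.000 = 1.920.
z_β = 1.920 − 1.282 = 0.638.
Power = Φ(0.638) = 0.738.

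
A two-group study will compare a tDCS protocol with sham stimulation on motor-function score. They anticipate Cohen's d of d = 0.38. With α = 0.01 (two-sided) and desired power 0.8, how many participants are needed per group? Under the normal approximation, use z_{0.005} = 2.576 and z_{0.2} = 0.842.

For two independent groups with equal n: n = 2·((z_{α/2} + z_β) / d)².
z_{α/2} + z_β = 2.576 + 0.842 = 3.418.
n = 2 × (3.418 / 0.38)² = 2 × 8.995² = 2 × 80.91 = 161.8.
Round up to the next whole participant.

n = 162 per group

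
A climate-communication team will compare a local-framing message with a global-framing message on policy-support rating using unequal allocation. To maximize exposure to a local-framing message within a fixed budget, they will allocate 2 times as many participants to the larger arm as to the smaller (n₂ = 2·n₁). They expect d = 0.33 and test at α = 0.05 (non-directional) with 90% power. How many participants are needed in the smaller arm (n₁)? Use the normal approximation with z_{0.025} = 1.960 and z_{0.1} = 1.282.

With allocation ratio k = n₂/n₁ = 2, Var(x̄₁−x̄₂) = σ²(1/n₁ + 1/(k·n₁)) = σ²·(k+1)/(k·n₁).
So n₁ = (1 + 1/k)·((z_{α/2} + z_β)/d)² = 1.500 × (3.242/0.33)².
n₁ = 1.500 × 96.52 = 144.8.
Round up: n₁ = 145, giving n₂ = 2 × 145 = 290.

n₁ = 145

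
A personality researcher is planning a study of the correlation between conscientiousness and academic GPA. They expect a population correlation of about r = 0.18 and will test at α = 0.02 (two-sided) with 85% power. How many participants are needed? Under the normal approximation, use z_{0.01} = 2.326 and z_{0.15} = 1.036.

Fisher's z: C = ½·ln((1+r)/(1−r)) = ½·ln(1.4390) = 0.1820.
n = ((z_{α/2} + z_β)/C)² + 3.
(2.326 + 1.036) / 0.1820 = 3.362 / 0.1820 = 18.473.
n = 18.473² + 3 = 341.23 + 3 = 344.2.
Round up.

n = 345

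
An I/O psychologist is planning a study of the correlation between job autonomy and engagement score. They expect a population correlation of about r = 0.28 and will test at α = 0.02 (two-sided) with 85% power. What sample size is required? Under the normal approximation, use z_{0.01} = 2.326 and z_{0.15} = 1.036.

n = 140

Fisher's z: C = ½·ln((1+r)/(1−r)) = ½·ln(1.7778) = 0.2877.
n = ((z_{α/2} + z_β)/C)² + 3.
(2.326 + 1.036) / 0.2877 = 3.362 / 0.2877 = 11.686.
n = 11.686² + 3 = 136.56 + 3 = 139.6.
Round up.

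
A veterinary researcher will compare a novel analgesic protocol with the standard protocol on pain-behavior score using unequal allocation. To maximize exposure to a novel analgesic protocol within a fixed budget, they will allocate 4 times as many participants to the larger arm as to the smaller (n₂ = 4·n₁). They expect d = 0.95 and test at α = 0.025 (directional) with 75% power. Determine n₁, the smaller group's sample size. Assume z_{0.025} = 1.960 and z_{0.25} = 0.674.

n₁ = 10

With allocation ratio k = n₂/n₁ = 4, Var(x̄₁−x̄₂) = σ²(1/n₁ + 1/(k·n₁)) = σ²·(k+1)/(k·n₁).
So n₁ = (1 + 1/k)·((z_{α} + z_β)/d)² = 1.250 × (2.634/0.95)².
n₁ = 1.250 × 7.69 = 9.6.
Round up: n₁ = 10, giving n₂ = 4 × 10 = 40.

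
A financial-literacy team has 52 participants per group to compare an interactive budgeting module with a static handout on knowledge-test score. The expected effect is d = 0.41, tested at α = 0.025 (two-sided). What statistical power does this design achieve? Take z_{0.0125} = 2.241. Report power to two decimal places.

For two equal groups, power = Φ(d·√(n/2) − z_{α/2}).
d·√(n/2) = 0.41 × √(52/2) = 0.41 × 5.099 = 2.091.
z_β = 2.091 − 2.241 = -0.150.
Power = Φ(-0.150) = 0.440.

power ≈ 0.44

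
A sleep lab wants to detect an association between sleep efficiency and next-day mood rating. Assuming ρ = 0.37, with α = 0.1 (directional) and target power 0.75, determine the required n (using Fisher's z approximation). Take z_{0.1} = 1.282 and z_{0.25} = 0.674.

n = 29

Fisher's z: C = ½·ln((1+r)/(1−r)) = ½·ln(2.1746) = 0.3884.
n = ((z_{α} + z_β)/C)² + 3.
(1.282 + 0.674) / 0.3884 = 1.956 / 0.3884 = 5.036.
n = 5.036² + 3 = 25.36 + 3 = 28.4.
Round up.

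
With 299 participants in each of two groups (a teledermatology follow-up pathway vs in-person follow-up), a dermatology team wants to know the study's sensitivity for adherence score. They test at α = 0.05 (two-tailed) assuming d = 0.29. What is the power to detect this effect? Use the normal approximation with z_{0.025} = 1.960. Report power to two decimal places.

For two equal groups, power = Φ(d·√(n/2) − z_{α/2}).
d·√(n/2) = 0.29 × √(299/2) = 0.29 × 12.227 = 3.546.
z_β = 3.546 − 1.960 = 1.586.
Power = Φ(1.586) = 0.944.

power ≈ 0.94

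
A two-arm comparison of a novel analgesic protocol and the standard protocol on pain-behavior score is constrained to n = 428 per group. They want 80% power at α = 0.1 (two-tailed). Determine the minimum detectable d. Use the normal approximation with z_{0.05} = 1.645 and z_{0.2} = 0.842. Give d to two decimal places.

d_min ≈ 0.17

For two independent groups of n = 428 each: d_min = (z_{α/2} + z_β)·√(2/n).
z-sum = 1.645 + 0.842 = 2.487.
d_min = 2.487 × √(2/428) = 2.487 × 0.0684 = 0.170.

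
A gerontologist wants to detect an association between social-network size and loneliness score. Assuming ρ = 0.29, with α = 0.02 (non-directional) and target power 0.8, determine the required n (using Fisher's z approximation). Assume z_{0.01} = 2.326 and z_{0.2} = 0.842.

n = 116

Fisher's z: C = ½·ln((1+r)/(1−r)) = ½·ln(1.8169) = 0.2986.
n = ((z_{α/2} + z_β)/C)² + 3.
(2.326 + 0.842) / 0.2986 = 3.168 / 0.2986 = 10.610.
n = 10.610² + 3 = 112.56 + 3 = 115.6.
Round up.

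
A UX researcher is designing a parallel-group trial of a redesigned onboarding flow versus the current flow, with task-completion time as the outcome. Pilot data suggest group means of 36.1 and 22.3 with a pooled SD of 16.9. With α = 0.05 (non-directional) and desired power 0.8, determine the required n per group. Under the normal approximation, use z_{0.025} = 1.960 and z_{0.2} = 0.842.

n = 24 per group

Cohen's d = |M₁ − M₂| / SD_pooled = |36.1 − 22.3| / 16.9 = 13.8 / 16.9 = 0.817.
For two independent groups with equal n: n = 2·((z_{α/2} + z_β) / d)².
z_{α/2} + z_β = 1.960 + 0.842 = 2.802.
n = 2 × (2.802 / 0.817)² = 2 × 3.430² = 2 × 11.76 = 23.5.
Round up to the next whole participant.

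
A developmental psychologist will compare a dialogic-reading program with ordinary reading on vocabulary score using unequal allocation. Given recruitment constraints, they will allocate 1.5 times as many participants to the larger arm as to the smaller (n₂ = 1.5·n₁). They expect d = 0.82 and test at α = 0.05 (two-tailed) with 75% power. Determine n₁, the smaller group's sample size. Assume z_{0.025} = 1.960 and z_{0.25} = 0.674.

With allocation ratio k = n₂/n₁ = 1.5, Var(x̄₁−x̄₂) = σ²(1/n₁ + 1/(k·n₁)) = σ²·(k+1)/(k·n₁).
So n₁ = (1 + 1/k)·((z_{α/2} + z_β)/d)² = 1.667 × (2.634/0.82)².
n₁ = 1.667 × 10.32 = 17.2.
Round up: n₁ = 18, giving n₂ = 1.5 × 18 = 27.

n₁ = 18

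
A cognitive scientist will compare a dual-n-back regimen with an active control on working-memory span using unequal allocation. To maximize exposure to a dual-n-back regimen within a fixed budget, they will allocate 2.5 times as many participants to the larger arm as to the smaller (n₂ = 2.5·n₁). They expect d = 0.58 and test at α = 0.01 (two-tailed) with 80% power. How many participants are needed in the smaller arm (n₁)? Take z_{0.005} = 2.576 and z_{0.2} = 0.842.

With allocation ratio k = n₂/n₁ = 2.5, Var(x̄₁−x̄₂) = σ²(1/n₁ + 1/(k·n₁)) = σ²·(k+1)/(k·n₁).
So n₁ = (1 + 1/k)·((z_{α/2} + z_β)/d)² = 1.400 × (3.418/0.58)².
n₁ = 1.400 × 34.73 = 48.6.
Round up: n₁ = 49, giving n₂ = ⌈2.5 × 49⌉ = ⌈122.5⌉ = 123.

n₁ = 49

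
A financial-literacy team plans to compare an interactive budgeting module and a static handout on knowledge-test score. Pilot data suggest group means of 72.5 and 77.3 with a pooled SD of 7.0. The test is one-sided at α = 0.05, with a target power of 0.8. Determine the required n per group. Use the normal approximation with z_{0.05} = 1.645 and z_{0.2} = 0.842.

Cohen's d = |M₁ − M₂| / SD_pooled = |72.5 − 77.3| / 7.0 = 4.8 / 7.0 = 0.686.
For two independent groups with equal n: n = 2·((z_{α} + z_β) / d)².
z_{α} + z_β = 1.645 + 0.842 = 2.487.
n = 2 × (2.487 / 0.686)² = 2 × 3.625² = 2 × 13.14 = 26.3.
Round up to the next whole participant.

n = 27 per group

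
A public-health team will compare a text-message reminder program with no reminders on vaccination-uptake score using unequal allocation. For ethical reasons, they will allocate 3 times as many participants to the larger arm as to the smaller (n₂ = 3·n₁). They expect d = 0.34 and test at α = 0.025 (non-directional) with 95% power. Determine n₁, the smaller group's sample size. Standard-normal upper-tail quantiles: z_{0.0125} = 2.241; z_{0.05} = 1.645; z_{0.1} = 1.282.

With allocation ratio k = n₂/n₁ = 3, Var(x̄₁−x̄₂) = σ²(1/n₁ + 1/(k·n₁)) = σ²·(k+1)/(k·n₁).
So n₁ = (1 + 1/k)·((z_{α/2} + z_β)/d)² = 1.333 × (3.886/0.34)².
n₁ = 1.333 × 130.63 = 174.2.
Round up: n₁ = 175, giving n₂ = 3 × 175 = 525.

n₁ = 175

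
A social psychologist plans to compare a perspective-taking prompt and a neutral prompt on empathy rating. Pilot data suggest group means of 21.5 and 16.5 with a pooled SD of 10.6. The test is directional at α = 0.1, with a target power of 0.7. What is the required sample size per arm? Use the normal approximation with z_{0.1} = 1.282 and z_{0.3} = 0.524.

Cohen's d = |M₁ − M₂| / SD_pooled = |21.5 − 16.5| / 10.6 = 5.0 / 10.6 = 0.472.
For two independent groups with equal n: n = 2·((z_{α} + z_β) / d)².
z_{α} + z_β = 1.282 + 0.524 = 1.806.
n = 2 × (1.806 / 0.472)² = 2 × 3.826² = 2 × 14.64 = 29.3.
Round up to the next whole participant.

n = 30 per group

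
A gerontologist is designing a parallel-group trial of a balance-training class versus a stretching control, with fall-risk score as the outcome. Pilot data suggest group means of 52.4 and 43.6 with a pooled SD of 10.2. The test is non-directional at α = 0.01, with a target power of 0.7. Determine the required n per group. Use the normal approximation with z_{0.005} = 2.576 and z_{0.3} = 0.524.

n = 26 per group

Cohen's d = |M₁ − M₂| / SD_pooled = |52.4 − 43.6| / 10.2 = 8.8 / 10.2 = 0.863.
For two independent groups with equal n: n = 2·((z_{α/2} + z_β) / d)².
z_{α/2} + z_β = 2.576 + 0.524 = 3.100.
n = 2 × (3.100 / 0.863)² = 2 × 3.592² = 2 × 12.90 = 25.8.
Round up to the next whole participant.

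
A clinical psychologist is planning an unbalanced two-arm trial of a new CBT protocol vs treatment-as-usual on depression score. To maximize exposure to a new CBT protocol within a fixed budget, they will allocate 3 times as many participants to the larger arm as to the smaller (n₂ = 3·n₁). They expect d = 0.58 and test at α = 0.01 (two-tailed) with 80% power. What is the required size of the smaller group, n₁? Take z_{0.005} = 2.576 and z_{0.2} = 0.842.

n₁ = 47

With allocation ratio k = n₂/n₁ = 3, Var(x̄₁−x̄₂) = σ²(1/n₁ + 1/(k·n₁)) = σ²·(k+1)/(k·n₁).
So n₁ = (1 + 1/k)·((z_{α/2} + z_β)/d)² = 1.333 × (3.418/0.58)².
n₁ = 1.333 × 34.73 = 46.3.
Round up: n₁ = 47, giving n₂ = 3 × 47 = 141.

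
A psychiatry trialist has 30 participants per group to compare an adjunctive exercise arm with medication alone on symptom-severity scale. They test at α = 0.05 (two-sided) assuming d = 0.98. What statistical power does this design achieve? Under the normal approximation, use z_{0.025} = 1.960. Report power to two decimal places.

power ≈ 0.97

For two equal groups, power = Φ(d·√(n/2) − z_{α/2}).
d·√(n/2) = 0.98 × √(30/2) = 0.98 × 3.873 = 3.796.
z_β = 3.796 − 1.960 = 1.836.
Power = Φ(1.836) = 0.967.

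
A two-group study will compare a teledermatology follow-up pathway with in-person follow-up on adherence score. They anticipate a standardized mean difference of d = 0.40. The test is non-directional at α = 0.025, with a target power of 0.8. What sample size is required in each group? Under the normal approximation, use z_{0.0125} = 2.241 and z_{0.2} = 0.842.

For two independent groups with equal n: n = 2·((z_{α/2} + z_β) / d)².
z_{α/2} + z_β = 2.241 + 0.842 = 3.083.
n = 2 × (3.083 / 0.40)² = 2 × 7.708² = 2 × 59.41 = 118.8.
Round up to the next whole participant.

n = 119 per group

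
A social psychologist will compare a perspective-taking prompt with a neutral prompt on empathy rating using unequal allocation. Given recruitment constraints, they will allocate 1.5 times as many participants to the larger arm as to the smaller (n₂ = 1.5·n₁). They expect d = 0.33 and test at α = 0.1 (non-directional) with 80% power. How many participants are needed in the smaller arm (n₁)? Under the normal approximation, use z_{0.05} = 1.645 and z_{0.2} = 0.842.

With allocation ratio k = n₂/n₁ = 1.5, Var(x̄₁−x̄₂) = σ²(1/n₁ + 1/(k·n₁)) = σ²·(k+1)/(k·n₁).
So n₁ = (1 + 1/k)·((z_{α/2} + z_β)/d)² = 1.667 × (2.487/0.33)².
n₁ = 1.667 × 56.80 = 94.7.
Round up: n₁ = 95, giving n₂ = ⌈1.5 × 95⌉ = ⌈142.5⌉ = 143.

n₁ = 95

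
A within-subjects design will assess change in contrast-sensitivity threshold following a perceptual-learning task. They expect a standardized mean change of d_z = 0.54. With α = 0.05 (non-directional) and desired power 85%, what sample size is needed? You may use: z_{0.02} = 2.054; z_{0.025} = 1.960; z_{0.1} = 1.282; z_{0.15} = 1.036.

n = 31 pairs

For a paired (one-sample on differences) test: n = ((z_{α/2} + z_β) / d)².
z_{α/2} + z_β = 1.960 + 1.036 = 2.996.
n = (2.996 / 0.54)² = 5.548² = 30.78.
Round up.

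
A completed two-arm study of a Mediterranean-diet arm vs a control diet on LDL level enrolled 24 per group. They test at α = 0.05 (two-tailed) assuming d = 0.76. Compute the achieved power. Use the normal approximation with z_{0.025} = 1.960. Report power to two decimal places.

For two equal groups, power = Φ(d·√(n/2) − z_{α/2}).
d·√(n/2) = 0.76 × √(24/2) = 0.76 × 3.464 = 2.633.
z_β = 2.633 − 1.960 = 0.673.
Power = Φ(0.673) = 0.749.

power ≈ 0.75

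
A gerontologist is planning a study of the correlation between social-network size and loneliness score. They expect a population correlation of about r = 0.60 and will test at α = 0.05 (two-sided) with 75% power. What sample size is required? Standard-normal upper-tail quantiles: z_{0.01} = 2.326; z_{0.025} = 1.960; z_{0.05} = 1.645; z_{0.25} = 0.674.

n = 18

Fisher's z: C = ½·ln((1+r)/(1−r)) = ½·ln(4.0000) = 0.6931.
n = ((z_{α/2} + z_β)/C)² + 3.
(1.960 + 0.674) / 0.6931 = 2.634 / 0.6931 = 3.800.
n = 3.800² + 3 = 14.44 + 3 = 17.4.
Round up.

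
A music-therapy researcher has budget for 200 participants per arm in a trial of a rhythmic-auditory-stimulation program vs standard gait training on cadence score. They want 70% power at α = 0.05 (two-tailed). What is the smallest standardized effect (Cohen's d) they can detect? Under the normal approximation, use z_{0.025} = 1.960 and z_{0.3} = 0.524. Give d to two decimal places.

d_min ≈ 0.25

For two independent groups of n = 200 each: d_min = (z_{α/2} + z_β)·√(2/n).
z-sum = 1.960 + 0.524 = 2.484.
d_min = 2.484 × √(2/200) = 2.484 × 0.1000 = 0.248.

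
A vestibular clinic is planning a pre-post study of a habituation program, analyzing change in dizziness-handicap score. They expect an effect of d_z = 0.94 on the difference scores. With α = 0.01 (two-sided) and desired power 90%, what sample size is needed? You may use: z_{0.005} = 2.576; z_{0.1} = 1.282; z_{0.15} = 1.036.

n = 17 pairs

For a paired (one-sample on differences) test: n = ((z_{α/2} + z_β) / d)².
z_{α/2} + z_β = 2.576 + 1.282 = 3.858.
n = (3.858 / 0.94)² = 4.104² = 16.84.
Round up.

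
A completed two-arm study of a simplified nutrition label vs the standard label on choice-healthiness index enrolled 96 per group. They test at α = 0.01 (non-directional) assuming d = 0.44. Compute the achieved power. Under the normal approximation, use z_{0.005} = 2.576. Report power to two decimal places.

power ≈ 0.68

For two equal groups, power = Φ(d·√(n/2) − z_{α/2}).
d·√(n/2) = 0.44 × √(96/2) = 0.44 × 6.928 = 3.048.
z_β = 3.048 − 2.576 = 0.472.
Power = Φ(0.472) = 0.682.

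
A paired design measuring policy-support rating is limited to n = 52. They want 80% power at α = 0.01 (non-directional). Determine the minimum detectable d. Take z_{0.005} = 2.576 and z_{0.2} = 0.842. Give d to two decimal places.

For a single sample (or paired design) of n = 52: d_min = (z_{α/2} + z_β)/√n.
z-sum = 2.576 + 0.842 = 3.418.
d_min = 3.418 / √52 = 3.418 / 7.211 = 0.474.

d_min ≈ 0.47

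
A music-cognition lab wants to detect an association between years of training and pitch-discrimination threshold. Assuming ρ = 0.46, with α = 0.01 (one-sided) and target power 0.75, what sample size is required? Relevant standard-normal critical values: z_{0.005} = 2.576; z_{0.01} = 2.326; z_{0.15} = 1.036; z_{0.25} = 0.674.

Fisher's z: C = ½·ln((1+r)/(1−r)) = ½·ln(2.7037) = 0.4973.
n = ((z_{α} + z_β)/C)² + 3.
(2.326 + 0.674) / 0.4973 = 3.000 / 0.4973 = 6.033.
n = 6.033² + 3 = 36.39 + 3 = 39.4.
Round up.

n = 40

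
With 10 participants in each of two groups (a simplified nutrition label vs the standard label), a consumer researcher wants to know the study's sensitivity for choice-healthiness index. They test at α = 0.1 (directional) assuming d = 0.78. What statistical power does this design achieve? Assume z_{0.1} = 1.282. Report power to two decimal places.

power ≈ 0.68

For two equal groups, power = Φ(d·√(n/2) − z_{α}).
d·√(n/2) = 0.78 × √(10/2) = 0.78 × 2.236 = 1.744.
z_β = 1.744 − 1.282 = 0.462.
Power = Φ(0.462) = 0.678.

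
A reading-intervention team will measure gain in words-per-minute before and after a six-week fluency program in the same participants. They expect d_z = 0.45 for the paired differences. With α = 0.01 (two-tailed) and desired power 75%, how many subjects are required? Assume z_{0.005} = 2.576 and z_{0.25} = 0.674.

For a paired (one-sample on differences) test: n = ((z_{α/2} + z_β) / d)².
z_{α/2} + z_β = 2.576 + 0.674 = 3.250.
n = (3.250 / 0.45)² = 7.222² = 52.16.
Round up.

n = 53 pairs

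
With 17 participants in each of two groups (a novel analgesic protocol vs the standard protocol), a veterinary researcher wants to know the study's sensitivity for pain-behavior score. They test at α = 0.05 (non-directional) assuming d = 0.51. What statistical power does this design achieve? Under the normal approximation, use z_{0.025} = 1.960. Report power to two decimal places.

power ≈ 0.32

For two equal groups, power = Φ(d·√(n/2) − z_{α/2}).
d·√(n/2) = 0.51 × √(17/2) = 0.51 × 2.915 = 1.487.
z_β = 1.487 − 1.960 = -0.473.
Power = Φ(-0.473) = 0.318.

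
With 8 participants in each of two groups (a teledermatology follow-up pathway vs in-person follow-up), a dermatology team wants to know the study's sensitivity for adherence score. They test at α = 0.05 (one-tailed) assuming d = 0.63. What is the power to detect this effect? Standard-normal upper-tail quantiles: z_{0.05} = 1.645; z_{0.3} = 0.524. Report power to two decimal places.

For two equal groups, power = Φ(d·√(n/2) − z_{α}).
d·√(n/2) = 0.63 × √(8/2) = 0.63 × 2.000 = 1.260.
z_β = 1.260 − 1.645 = -0.385.
Power = Φ(-0.385) = 0.350.

power ≈ 0.35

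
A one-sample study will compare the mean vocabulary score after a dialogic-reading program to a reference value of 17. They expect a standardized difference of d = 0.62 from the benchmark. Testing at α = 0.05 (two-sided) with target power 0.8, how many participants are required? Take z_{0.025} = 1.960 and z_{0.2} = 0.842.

n = 21

For a one-sample test: n = ((z_{α/2} + z_β) / d)².
z_{α/2} + z_β = 1.960 + 0.842 = 2.802.
n = (2.802 / 0.62)² = 4.519² = 20.42.
Round up.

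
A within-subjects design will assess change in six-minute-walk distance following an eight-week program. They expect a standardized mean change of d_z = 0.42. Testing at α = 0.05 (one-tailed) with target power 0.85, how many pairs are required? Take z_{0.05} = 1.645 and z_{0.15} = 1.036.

For a paired (one-sample on differences) test: n = ((z_{α} + z_β) / d)².
z_{α} + z_β = 1.645 + 1.036 = 2.681.
n = (2.681 / 0.42)² = 6.383² = 40.75.
Round up.

n = 41 pairs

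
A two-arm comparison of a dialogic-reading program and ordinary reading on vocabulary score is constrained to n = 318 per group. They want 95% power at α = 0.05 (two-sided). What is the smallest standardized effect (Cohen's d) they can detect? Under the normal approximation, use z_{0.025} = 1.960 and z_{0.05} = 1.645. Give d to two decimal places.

d_min ≈ 0.29

For two independent groups of n = 318 each: d_min = (z_{α/2} + z_β)·√(2/n).
z-sum = 1.960 + 1.645 = 3.605.
d_min = 3.605 × √(2/318) = 3.605 × 0.0793 = 0.286.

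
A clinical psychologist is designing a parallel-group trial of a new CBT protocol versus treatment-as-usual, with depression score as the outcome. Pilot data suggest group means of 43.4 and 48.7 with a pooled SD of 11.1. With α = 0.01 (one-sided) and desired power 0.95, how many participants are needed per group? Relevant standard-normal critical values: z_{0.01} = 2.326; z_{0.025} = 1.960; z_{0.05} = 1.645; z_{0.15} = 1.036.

Cohen's d = |M₁ − M₂| / SD_pooled = |43.4 − 48.7| / 11.1 = 5.3 / 11.1 = 0.477.
For two independent groups with equal n: n = 2·((z_{α} + z_β) / d)².
z_{α} + z_β = 2.326 + 1.645 = 3.971.
n = 2 × (3.971 / 0.477)² = 2 × 8.325² = 2 × 69.30 = 138.6.
Round up to the next whole participant.

n = 139 per group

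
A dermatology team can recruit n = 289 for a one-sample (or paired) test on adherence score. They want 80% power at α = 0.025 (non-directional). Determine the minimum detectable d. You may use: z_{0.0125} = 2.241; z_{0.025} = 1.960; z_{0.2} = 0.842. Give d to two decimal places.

For a single sample (or paired design) of n = 289: d_min = (z_{α/2} + z_β)/√n.
z-sum = 2.241 + 0.842 = 3.083.
d_min = 3.083 / √289 = 3.083 / 17.000 = 0.181.

d_min ≈ 0.18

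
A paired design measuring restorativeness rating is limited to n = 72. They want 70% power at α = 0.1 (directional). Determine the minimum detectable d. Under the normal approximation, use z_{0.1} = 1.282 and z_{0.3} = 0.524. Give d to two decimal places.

For a single sample (or paired design) of n = 72: d_min = (z_{α} + z_β)/√n.
z-sum = 1.282 + 0.524 = 1.806.
d_min = 1.806 / √72 = 1.806 / 8.485 = 0.213.

d_min ≈ 0.21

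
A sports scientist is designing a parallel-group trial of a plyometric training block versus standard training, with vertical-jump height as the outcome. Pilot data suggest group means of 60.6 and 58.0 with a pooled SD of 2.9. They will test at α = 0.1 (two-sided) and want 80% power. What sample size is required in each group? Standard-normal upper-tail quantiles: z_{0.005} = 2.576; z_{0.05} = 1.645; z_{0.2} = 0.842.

Cohen's d = |M₁ − M₂| / SD_pooled = |60.6 − 58.0| / 2.9 = 2.6 / 2.9 = 0.897.
For two independent groups with equal n: n = 2·((z_{α/2} + z_β) / d)².
z_{α/2} + z_β = 1.645 + 0.842 = 2.487.
n = 2 × (2.487 / 0.897)² = 2 × 2.773² = 2 × 7.69 = 15.4.
Round up to the next whole participant.

n = 16 per group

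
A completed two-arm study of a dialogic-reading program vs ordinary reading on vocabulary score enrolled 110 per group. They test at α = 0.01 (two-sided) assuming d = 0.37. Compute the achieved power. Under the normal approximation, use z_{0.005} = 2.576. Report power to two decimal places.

power ≈ 0.57

For two equal groups, power = Φ(d·√(n/2) − z_{α/2}).
d·√(n/2) = 0.37 × √(110/2) = 0.37 × 7.416 = 2.744.
z_β = 2.744 − 2.576 = 0.168.
Power = Φ(0.168) = 0.567.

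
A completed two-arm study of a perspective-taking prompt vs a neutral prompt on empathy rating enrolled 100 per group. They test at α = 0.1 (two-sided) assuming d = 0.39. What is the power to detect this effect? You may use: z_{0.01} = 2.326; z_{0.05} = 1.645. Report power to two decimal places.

power ≈ 0.87

For two equal groups, power = Φ(d·√(n/2) − z_{α/2}).
d·√(n/2) = 0.39 × √(100/2) = 0.39 × 7.071 = 2.758.
z_β = 2.758 − 1.645 = 1.113.
Power = Φ(1.113) = 0.867.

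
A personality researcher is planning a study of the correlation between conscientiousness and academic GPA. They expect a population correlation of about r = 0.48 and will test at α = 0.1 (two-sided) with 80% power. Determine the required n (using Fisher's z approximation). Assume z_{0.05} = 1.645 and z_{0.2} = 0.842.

Fisher's z: C = ½·ln((1+r)/(1−r)) = ½·ln(2.8462) = 0.5230.
n = ((z_{α/2} + z_β)/C)² + 3.
(1.645 + 0.842) / 0.5230 = 2.487 / 0.5230 = 4.755.
n = 4.755² + 3 = 22.61 + 3 = 25.6.
Round up.

n = 26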